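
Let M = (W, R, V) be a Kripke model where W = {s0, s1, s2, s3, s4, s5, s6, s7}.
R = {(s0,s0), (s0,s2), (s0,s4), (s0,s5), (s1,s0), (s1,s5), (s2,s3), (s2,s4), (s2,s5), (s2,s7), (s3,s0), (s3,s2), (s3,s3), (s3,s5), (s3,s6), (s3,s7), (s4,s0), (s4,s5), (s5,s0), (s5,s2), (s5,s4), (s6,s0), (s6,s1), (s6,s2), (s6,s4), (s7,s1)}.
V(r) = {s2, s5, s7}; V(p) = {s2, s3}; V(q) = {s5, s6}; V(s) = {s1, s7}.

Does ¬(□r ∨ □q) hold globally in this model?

Let φ = ¬(□r ∨ □q). Evaluate φ at each world:
  s0 (successors {s0, s2, s4, s5}): φ is true.
  s1 (successors {s0, s5}): φ is true.
  s2 (successors {s3, s4, s5, s7}): φ is true.
  s3 (successors {s0, s2, s3, s5, s6, s7}): φ is true.
  s4 (successors {s0, s5}): φ is true.
  s5 (successors {s0, s2, s4}): φ is true.
  s6 (successors {s0, s1, s2, s4}): φ is true.
  s7 (successors {s1}): φ is true.
For instance, at s1:
  At s1: □r ∨ □q is false, so ¬(□r ∨ □q) is true.
    At s1: □r is false, □q is false, so □r ∨ □q is false.
      At s1: □r requires r at every successor {s0, s5}.
        r fails at s0, so □r is false at s1.
      At s1: □q requires q at every successor {s0, s5}.
        q fails at s0, so □q is false at s1.

Yes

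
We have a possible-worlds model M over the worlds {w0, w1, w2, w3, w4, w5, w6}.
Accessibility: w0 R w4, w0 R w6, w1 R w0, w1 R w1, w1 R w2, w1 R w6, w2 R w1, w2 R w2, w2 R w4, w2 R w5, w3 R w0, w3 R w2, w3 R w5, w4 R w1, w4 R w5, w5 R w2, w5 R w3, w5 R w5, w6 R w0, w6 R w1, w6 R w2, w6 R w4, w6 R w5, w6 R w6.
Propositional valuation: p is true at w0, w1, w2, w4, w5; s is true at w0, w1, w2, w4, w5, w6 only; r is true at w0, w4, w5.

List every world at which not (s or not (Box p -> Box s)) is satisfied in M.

w3

Let φ = not (s or not (Box p -> Box s)). Evaluate φ at each world:
  w0 (successors {w4, w6}): φ is false.
  w1 (successors {w0, w1, w2, w6}): φ is false.
  w2 (successors {w1, w2, w4, w5}): φ is false.
  w3 (successors {w0, w2, w5}): φ is true.
  w4 (successors {w1, w5}): φ is false.
  w5 (successors {w2, w3, w5}): φ is false.
  w6 (successors {w0, w1, w2, w4, w5, w6}): φ is false.
For instance, at w6:
  At w6: s or not (Box p -> Box s) is true, so not (s or not (Box p -> Box s)) is false.
    At w6: s is true, not (Box p -> Box s) is false, so s or not (Box p -> Box s) is true.
      At w6: Box p -> Box s is true, so not (Box p -> Box s) is false.
Satisfying worlds: {w3}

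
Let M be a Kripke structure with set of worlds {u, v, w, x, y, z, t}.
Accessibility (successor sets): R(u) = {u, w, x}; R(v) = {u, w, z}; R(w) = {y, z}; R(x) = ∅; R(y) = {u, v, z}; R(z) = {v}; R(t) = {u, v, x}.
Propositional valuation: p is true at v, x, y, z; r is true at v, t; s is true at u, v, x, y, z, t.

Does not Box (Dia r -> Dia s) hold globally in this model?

Let φ = not Box (Dia r -> Dia s). Evaluate φ at each world:
  u (successors {u, w, x}): φ is false.
  v (successors {u, w, z}): φ is false.
  w (successors {y, z}): φ is false.
  x (successors ∅): φ is false.
  y (successors {u, v, z}): φ is false.
  z (successors {v}): φ is false.
  t (successors {u, v, x}): φ is false.
Detail at u (counterexample):
  At u: Box (Dia r -> Dia s) is true, so not Box (Dia r -> Dia s) is false.
    At u: Box (Dia r -> Dia s) requires Dia r -> Dia s at every successor {u, w, x}.
      At u: Dia r -> Dia s is true.
      At w: Dia r -> Dia s is true.
      At x: Dia r -> Dia s is true.
    So Box (Dia r -> Dia s) is true at u.

No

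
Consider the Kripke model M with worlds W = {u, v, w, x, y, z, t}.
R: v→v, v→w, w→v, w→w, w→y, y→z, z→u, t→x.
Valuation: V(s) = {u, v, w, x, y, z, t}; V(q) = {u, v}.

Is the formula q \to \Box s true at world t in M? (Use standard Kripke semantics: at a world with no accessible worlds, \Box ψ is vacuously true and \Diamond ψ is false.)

Yes

At t: q is false, \Box s is true, so q \to \Box s is true.
  At t: \Box s requires s at every successor {x}.
    At x: s is true.
  So \Box s is true at t.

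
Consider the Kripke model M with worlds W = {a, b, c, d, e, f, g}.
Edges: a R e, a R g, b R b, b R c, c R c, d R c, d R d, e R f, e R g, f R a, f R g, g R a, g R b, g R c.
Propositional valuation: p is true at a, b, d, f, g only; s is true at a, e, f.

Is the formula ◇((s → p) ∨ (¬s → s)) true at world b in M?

At b: ◇((s → p) ∨ (¬s → s)) requires (s → p) ∨ (¬s → s) at some successor in {b, c}.
  (s → p) ∨ (¬s → s) holds at b, so ◇((s → p) ∨ (¬s → s)) is true at b.

Yes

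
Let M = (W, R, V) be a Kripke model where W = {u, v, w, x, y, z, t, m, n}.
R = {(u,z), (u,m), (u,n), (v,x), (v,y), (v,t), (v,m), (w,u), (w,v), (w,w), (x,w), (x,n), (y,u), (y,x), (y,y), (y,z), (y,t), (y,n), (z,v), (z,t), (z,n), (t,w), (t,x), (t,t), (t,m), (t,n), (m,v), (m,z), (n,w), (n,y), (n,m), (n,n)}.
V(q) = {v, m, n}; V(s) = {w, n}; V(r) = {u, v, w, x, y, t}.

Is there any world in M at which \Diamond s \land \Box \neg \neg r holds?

Yes

Recall that \Box ψ holds at a world iff ψ holds at every accessible world, and \Diamond ψ holds iff ψ holds at some accessible world.
Let φ = \Diamond s \land \Box \neg \neg r. Evaluate φ at each world:
  u (successors {z, m, n}): φ is false.
  v (successors {x, y, t, m}): φ is false.
  w (successors {u, v, w}): φ is true.
  x (successors {w, n}): φ is false.
  y (successors {u, x, y, z, t, n}): φ is false.
  z (successors {v, t, n}): φ is false.
  t (successors {w, x, t, m, n}): φ is false.
  m (successors {v, z}): φ is false.
  n (successors {w, y, m, n}): φ is false.
Detail at w (witness):
  At w: \Diamond s is true, \Box \neg \neg r is true, so \Diamond s \land \Box \neg \neg r is true.
    At w: \Diamond s requires s at some successor in {u, v, w}.
      s holds at w, so \Diamond s is true at w.
    At w: \Box \neg \neg r requires \neg \neg r at every successor {u, v, w}.
      At u: \neg \neg r is true.
      At v: \neg \neg r is true.
      At w: \neg \neg r is true.
    So \Box \neg \neg r is true at w.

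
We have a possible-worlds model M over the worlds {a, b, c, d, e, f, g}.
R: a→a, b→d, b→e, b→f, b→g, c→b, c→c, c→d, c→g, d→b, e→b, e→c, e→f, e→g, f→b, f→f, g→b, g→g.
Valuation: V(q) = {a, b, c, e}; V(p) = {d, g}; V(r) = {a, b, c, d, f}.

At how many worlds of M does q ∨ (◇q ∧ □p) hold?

Let φ = q ∨ (◇q ∧ □p). Evaluate φ at each world:
  a (successors {a}): φ is true.
  b (successors {d, e, f, g}): φ is true.
  c (successors {b, c, d, g}): φ is true.
  d (successors {b}): φ is false.
  e (successors {b, c, f, g}): φ is true.
  f (successors {b, f}): φ is false.
  g (successors {b, g}): φ is false.
For instance, at g:
  At g: q is false, ◇q ∧ □p is false, so q ∨ (◇q ∧ □p) is false.
    At g: ◇q is true, □p is false, so ◇q ∧ □p is false.
      At g: ◇q requires q at some successor in {b, g}.
        q holds at b, so ◇q is true at g.
      At g: □p requires p at every successor {b, g}.
        p fails at b, so □p is false at g.
Satisfying worlds: {a, b, c, e}

4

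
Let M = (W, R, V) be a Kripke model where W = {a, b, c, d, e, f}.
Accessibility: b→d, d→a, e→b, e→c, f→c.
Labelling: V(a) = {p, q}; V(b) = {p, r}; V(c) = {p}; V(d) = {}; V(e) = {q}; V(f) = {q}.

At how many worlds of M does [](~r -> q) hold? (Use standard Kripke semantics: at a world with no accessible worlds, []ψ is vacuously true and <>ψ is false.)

3

Let φ = [](~r -> q). Evaluate φ at each world:
  a (successors ∅): φ is true.
  b (successors {d}): φ is false.
  c (successors ∅): φ is true.
  d (successors {a}): φ is true.
  e (successors {b, c}): φ is false.
  f (successors {c}): φ is false.
For instance, at b:
  At b: [](~r -> q) requires ~r -> q at every successor {d}.
    ~r -> q fails at d, so [](~r -> q) is false at b.
Satisfying worlds: {a, c, d}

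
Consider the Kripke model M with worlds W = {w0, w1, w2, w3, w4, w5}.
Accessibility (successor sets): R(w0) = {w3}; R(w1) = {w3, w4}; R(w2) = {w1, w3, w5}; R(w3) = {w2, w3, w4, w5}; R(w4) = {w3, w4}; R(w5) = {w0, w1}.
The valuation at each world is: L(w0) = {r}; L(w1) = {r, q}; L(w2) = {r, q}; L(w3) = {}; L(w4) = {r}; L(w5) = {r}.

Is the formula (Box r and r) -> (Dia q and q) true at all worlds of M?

No

Let φ = (Box r and r) -> (Dia q and q). Evaluate φ at each world:
  w0 (successors {w3}): φ is true.
  w1 (successors {w3, w4}): φ is true.
  w2 (successors {w1, w3, w5}): φ is true.
  w3 (successors {w2, w3, w4, w5}): φ is true.
  w4 (successors {w3, w4}): φ is true.
  w5 (successors {w0, w1}): φ is false.
Detail at w5 (counterexample):
  At w5: Box r and r is true, Dia q and q is false, so (Box r and r) -> (Dia q and q) is false.
    At w5: Box r is true, r is true, so Box r and r is true.
      At w5: Box r requires r at every successor {w0, w1}.
        At w0: r is true.
        At w1: r is true.
      So Box r is true at w5.
    At w5: Dia q is true, q is false, so Dia q and q is false.
      At w5: Dia q requires q at some successor in {w0, w1}.
        q holds at w1, so Dia q is true at w5.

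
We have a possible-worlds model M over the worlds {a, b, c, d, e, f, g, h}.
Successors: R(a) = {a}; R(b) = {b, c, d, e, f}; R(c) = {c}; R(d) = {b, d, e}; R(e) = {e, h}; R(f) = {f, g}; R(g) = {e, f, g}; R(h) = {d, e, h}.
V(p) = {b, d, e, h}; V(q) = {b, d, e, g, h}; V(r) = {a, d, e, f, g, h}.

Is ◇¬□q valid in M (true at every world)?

No

Let φ = ◇¬□q. Evaluate φ at each world:
  a (successors {a}): φ is true.
  b (successors {b, c, d, e, f}): φ is true.
  c (successors {c}): φ is true.
  d (successors {b, d, e}): φ is true.
  e (successors {e, h}): φ is false.
  f (successors {f, g}): φ is true.
  g (successors {e, f, g}): φ is true.
  h (successors {d, e, h}): φ is false.
Detail at e (counterexample):
  At e: ◇¬□q requires ¬□q at some successor in {e, h}.
    At e: ¬□q is false.
    At h: ¬□q is false.
  So ◇¬□q is false at e.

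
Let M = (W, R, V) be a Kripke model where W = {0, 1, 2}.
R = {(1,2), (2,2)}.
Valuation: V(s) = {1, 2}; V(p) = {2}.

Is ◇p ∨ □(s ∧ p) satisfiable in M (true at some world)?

Let φ = ◇p ∨ □(s ∧ p). Evaluate φ at each world:
  0 (successors ∅): φ is true.
  1 (successors {2}): φ is true.
  2 (successors {2}): φ is true.
Detail at 0 (witness):
  At 0: ◇p is false, □(s ∧ p) is true, so ◇p ∨ □(s ∧ p) is true.
    At 0: no accessible worlds, so ◇p is false.
    At 0: no accessible worlds, so □(s ∧ p) holds vacuously.

Yes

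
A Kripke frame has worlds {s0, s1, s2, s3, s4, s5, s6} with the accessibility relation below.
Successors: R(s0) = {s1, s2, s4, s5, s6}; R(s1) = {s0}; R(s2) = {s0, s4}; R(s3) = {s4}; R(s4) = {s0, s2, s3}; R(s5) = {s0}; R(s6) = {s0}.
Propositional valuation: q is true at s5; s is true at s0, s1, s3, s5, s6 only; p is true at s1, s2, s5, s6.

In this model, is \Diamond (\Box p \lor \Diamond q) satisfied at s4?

Yes

At s4: \Diamond (\Box p \lor \Diamond q) requires \Box p \lor \Diamond q at some successor in {s0, s2, s3}.
  \Box p \lor \Diamond q holds at s0, so \Diamond (\Box p \lor \Diamond q) is true at s4.
    At s0: \Box p is false, \Diamond q is true, so \Box p \lor \Diamond q is true.
      At s0: \Box p requires p at every successor {s1, s2, s4, s5, s6}.
        p fails at s4, so \Box p is false at s0.
      At s0: \Diamond q requires q at some successor in {s1, s2, s4, s5, s6}.
        q holds at s5, so \Diamond q is true at s0.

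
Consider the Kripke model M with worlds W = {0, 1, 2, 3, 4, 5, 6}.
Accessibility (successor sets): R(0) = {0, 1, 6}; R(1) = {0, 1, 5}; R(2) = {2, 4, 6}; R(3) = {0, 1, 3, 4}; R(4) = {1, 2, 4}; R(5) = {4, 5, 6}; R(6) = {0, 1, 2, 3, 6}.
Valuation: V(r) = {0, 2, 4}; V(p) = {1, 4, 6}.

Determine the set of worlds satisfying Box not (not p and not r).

0, 2, 4

Let φ = Box not (not p and not r). Evaluate φ at each world:
  0 (successors {0, 1, 6}): φ is true.
  1 (successors {0, 1, 5}): φ is false.
  2 (successors {2, 4, 6}): φ is true.
  3 (successors {0, 1, 3, 4}): φ is false.
  4 (successors {1, 2, 4}): φ is true.
  5 (successors {4, 5, 6}): φ is false.
  6 (successors {0, 1, 2, 3, 6}): φ is false.
For instance, at 0:
  At 0: Box not (not p and not r) requires not (not p and not r) at every successor {0, 1, 6}.
    At 0: not (not p and not r) is true.
    At 1: not (not p and not r) is true.
    At 6: not (not p and not r) is true.
  So Box not (not p and not r) is true at 0.
Satisfying worlds: {0, 2, 4}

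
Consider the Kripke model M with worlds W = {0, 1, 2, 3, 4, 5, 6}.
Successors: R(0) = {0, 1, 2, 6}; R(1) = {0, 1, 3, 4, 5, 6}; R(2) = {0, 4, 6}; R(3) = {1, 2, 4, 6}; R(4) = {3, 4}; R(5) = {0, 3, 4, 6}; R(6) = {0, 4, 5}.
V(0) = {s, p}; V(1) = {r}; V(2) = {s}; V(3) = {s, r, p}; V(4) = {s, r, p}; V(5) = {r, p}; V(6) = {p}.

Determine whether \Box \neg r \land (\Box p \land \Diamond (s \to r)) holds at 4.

No

Recall that \Box ψ holds at a world iff ψ holds at every accessible world, and \Diamond ψ holds iff ψ holds at some accessible world.
At 4: \Box \neg r is false, \Box p \land \Diamond (s \to r) is true, so \Box \neg r \land (\Box p \land \Diamond (s \to r)) is false.
  At 4: \Box \neg r requires \neg r at every successor {3, 4}.
    \neg r fails at 3, so \Box \neg r is false at 4.
  At 4: \Box p is true, \Diamond (s \to r) is true, so \Box p \land \Diamond (s \to r) is true.
    At 4: \Box p requires p at every successor {3, 4}.
      At 3: p is true.
      At 4: p is true.
    So \Box p is true at 4.
    At 4: \Diamond (s \to r) requires s \to r at some successor in {3, 4}.
      s \to r holds at 3, so \Diamond (s \to r) is true at 4.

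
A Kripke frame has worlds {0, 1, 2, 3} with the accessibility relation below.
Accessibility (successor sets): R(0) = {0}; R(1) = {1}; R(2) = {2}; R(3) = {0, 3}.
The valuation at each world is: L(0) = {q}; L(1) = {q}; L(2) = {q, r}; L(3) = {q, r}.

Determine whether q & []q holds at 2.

Yes

At 2: q is true, []q is true, so q & []q is true.
  At 2: []q requires q at every successor {2}.
    At 2: q is true.
  So []q is true at 2.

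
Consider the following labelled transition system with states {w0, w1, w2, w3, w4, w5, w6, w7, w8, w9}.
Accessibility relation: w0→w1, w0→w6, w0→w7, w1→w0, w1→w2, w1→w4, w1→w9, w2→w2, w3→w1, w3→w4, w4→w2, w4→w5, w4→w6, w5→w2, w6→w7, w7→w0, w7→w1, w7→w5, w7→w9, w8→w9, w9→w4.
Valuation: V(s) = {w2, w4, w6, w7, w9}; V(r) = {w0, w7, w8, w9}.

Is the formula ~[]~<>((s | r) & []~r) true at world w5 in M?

At w5: []~<>((s | r) & []~r) is false, so ~[]~<>((s | r) & []~r) is true.
  At w5: []~<>((s | r) & []~r) requires ~<>((s | r) & []~r) at every successor {w2}.
    ~<>((s | r) & []~r) fails at w2, so []~<>((s | r) & []~r) is false at w5.
      At w2: <>((s | r) & []~r) is true, so ~<>((s | r) & []~r) is false.

Yes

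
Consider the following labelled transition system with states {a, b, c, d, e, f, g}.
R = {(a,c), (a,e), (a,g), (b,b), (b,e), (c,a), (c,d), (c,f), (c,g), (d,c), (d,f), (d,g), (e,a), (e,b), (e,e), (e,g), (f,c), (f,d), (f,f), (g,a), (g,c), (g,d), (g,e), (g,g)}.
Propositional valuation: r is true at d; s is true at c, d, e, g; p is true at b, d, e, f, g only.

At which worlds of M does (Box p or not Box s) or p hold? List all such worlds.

b, c, d, e, f, g

Let φ = (Box p or not Box s) or p. Evaluate φ at each world:
  a (successors {c, e, g}): φ is false.
  b (successors {b, e}): φ is true.
  c (successors {a, d, f, g}): φ is true.
  d (successors {c, f, g}): φ is true.
  e (successors {a, b, e, g}): φ is true.
  f (successors {c, d, f}): φ is true.
  g (successors {a, c, d, e, g}): φ is true.
For instance, at c:
  At c: Box p or not Box s is true, p is false, so (Box p or not Box s) or p is true.
    At c: Box p is false, not Box s is true, so Box p or not Box s is true.
      At c: Box p requires p at every successor {a, d, f, g}.
        p fails at a, so Box p is false at c.
      At c: Box s is false, so not Box s is true.
Satisfying worlds: {b, c, d, e, f, g}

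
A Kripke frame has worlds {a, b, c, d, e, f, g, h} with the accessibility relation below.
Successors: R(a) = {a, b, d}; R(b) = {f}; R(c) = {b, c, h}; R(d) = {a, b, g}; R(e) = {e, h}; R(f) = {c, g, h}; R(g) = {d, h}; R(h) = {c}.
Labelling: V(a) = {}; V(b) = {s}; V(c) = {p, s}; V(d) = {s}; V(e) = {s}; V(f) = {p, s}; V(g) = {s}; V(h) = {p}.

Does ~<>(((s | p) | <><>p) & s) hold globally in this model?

Let φ = ~<>(((s | p) | <><>p) & s). Evaluate φ at each world:
  a (successors {a, b, d}): φ is false.
  b (successors {f}): φ is false.
  c (successors {b, c, h}): φ is false.
  d (successors {a, b, g}): φ is false.
  e (successors {e, h}): φ is false.
  f (successors {c, g, h}): φ is false.
  g (successors {d, h}): φ is false.
  h (successors {c}): φ is false.
Detail at a (counterexample):
  At a: <>(((s | p) | <><>p) & s) is true, so ~<>(((s | p) | <><>p) & s) is false.
    At a: <>(((s | p) | <><>p) & s) requires ((s | p) | <><>p) & s at some successor in {a, b, d}.
      ((s | p) | <><>p) & s holds at b, so <>(((s | p) | <><>p) & s) is true at a.

No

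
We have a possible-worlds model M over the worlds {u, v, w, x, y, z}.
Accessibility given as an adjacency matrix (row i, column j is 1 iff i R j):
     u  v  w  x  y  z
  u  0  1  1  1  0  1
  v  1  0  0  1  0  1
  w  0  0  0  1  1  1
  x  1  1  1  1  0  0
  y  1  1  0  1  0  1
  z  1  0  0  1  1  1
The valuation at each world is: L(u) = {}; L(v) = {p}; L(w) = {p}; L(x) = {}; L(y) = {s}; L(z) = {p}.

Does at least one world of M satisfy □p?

No

Let φ = □p. Evaluate φ at each world:
  u (successors {v, w, x, z}): φ is false.
  v (successors {u, x, z}): φ is false.
  w (successors {x, y, z}): φ is false.
  x (successors {u, v, w, x}): φ is false.
  y (successors {u, v, x, z}): φ is false.
  z (successors {u, x, y, z}): φ is false.
For instance, at x:
  At x: □p requires p at every successor {u, v, w, x}.
    p fails at u, so □p is false at x.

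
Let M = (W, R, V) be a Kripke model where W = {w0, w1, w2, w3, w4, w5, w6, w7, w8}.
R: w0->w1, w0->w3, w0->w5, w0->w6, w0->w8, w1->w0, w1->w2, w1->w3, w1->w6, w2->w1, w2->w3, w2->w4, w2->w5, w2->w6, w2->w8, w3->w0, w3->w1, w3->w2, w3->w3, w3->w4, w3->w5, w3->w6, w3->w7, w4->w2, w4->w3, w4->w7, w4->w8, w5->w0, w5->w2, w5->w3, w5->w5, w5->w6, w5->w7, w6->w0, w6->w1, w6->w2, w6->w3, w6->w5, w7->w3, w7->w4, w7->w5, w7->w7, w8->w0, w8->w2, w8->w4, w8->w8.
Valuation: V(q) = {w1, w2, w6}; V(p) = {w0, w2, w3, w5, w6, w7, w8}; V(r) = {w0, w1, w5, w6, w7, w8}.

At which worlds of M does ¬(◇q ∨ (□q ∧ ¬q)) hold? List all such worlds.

Recall that □ψ holds at a world iff ψ holds at every accessible world, and ◇ψ holds iff ψ holds at some accessible world.
Let φ = ¬(◇q ∨ (□q ∧ ¬q)). Evaluate φ at each world:
  w0 (successors {w1, w3, w5, w6, w8}): φ is false.
  w1 (successors {w0, w2, w3, w6}): φ is false.
  w2 (successors {w1, w3, w4, w5, w6, w8}): φ is false.
  w3 (successors {w0, w1, w2, w3, w4, w5, w6, w7}): φ is false.
  w4 (successors {w2, w3, w7, w8}): φ is false.
  w5 (successors {w0, w2, w3, w5, w6, w7}): φ is false.
  w6 (successors {w0, w1, w2, w3, w5}): φ is false.
  w7 (successors {w3, w4, w5, w7}): φ is true.
  w8 (successors {w0, w2, w4, w8}): φ is false.
For instance, at w6:
  At w6: ◇q ∨ (□q ∧ ¬q) is true, so ¬(◇q ∨ (□q ∧ ¬q)) is false.
    At w6: ◇q is true, □q ∧ ¬q is false, so ◇q ∨ (□q ∧ ¬q) is true.
      At w6: ◇q requires q at some successor in {w0, w1, w2, w3, w5}.
        q holds at w1, so ◇q is true at w6.
      At w6: □q is false, ¬q is false, so □q ∧ ¬q is false.
Satisfying worlds: {w7}

w7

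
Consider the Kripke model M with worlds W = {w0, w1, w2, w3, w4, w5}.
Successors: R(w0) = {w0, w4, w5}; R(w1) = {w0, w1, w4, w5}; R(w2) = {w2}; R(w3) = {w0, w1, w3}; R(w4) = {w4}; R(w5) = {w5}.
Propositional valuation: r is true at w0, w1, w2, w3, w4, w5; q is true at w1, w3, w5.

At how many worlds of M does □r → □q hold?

1

Let φ = □r → □q. Evaluate φ at each world:
  w0 (successors {w0, w4, w5}): φ is false.
  w1 (successors {w0, w1, w4, w5}): φ is false.
  w2 (successors {w2}): φ is false.
  w3 (successors {w0, w1, w3}): φ is false.
  w4 (successors {w4}): φ is false.
  w5 (successors {w5}): φ is true.
For instance, at w1:
  At w1: □r is true, □q is false, so □r → □q is false.
    At w1: □r requires r at every successor {w0, w1, w4, w5}.
      At w0: r is true.
      At w1: r is true.
      At w4: r is true.
      At w5: r is true.
    So □r is true at w1.
    At w1: □q requires q at every successor {w0, w1, w4, w5}.
      q fails at w0, so □q is false at w1.
Satisfying worlds: {w5}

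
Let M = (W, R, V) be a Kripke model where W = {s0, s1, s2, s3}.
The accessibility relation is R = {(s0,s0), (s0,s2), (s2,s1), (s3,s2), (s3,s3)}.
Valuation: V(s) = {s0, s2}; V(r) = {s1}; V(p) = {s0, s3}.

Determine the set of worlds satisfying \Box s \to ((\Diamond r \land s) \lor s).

s0, s2, s3

Let φ = \Box s \to ((\Diamond r \land s) \lor s). Evaluate φ at each world:
  s0 (successors {s0, s2}): φ is true.
  s1 (successors ∅): φ is false.
  s2 (successors {s1}): φ is true.
  s3 (successors {s2, s3}): φ is true.
For instance, at s3:
  At s3: \Box s is false, (\Diamond r \land s) \lor s is false, so \Box s \to ((\Diamond r \land s) \lor s) is true.
    At s3: \Box s requires s at every successor {s2, s3}.
      s fails at s3, so \Box s is false at s3.
    At s3: \Diamond r \land s is false, s is false, so (\Diamond r \land s) \lor s is false.
      At s3: \Diamond r is false, s is false, so \Diamond r \land s is false.
Satisfying worlds: {s0, s2, s3}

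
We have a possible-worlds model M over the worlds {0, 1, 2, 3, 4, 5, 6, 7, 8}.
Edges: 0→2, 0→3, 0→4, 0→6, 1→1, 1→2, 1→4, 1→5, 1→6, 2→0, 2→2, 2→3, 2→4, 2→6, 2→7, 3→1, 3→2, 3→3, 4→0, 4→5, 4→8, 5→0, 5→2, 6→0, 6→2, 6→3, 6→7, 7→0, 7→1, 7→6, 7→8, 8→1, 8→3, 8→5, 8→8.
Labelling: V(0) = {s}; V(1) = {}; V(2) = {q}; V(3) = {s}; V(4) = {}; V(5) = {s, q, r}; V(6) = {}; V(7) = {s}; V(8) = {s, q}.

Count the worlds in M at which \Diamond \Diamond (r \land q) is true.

7

Let φ = \Diamond \Diamond (r \land q). Evaluate φ at each world:
  0 (successors {2, 3, 4, 6}): φ is true.
  1 (successors {1, 2, 4, 5, 6}): φ is true.
  2 (successors {0, 2, 3, 4, 6, 7}): φ is true.
  3 (successors {1, 2, 3}): φ is true.
  4 (successors {0, 5, 8}): φ is true.
  5 (successors {0, 2}): φ is false.
  6 (successors {0, 2, 3, 7}): φ is false.
  7 (successors {0, 1, 6, 8}): φ is true.
  8 (successors {1, 3, 5, 8}): φ is true.
For instance, at 5:
  At 5: \Diamond \Diamond (r \land q) requires \Diamond (r \land q) at some successor in {0, 2}.
    At 0: \Diamond (r \land q) is false.
    At 2: \Diamond (r \land q) is false.
  So \Diamond \Diamond (r \land q) is false at 5.
Satisfying worlds: {0, 1, 2, 3, 4, 7, 8}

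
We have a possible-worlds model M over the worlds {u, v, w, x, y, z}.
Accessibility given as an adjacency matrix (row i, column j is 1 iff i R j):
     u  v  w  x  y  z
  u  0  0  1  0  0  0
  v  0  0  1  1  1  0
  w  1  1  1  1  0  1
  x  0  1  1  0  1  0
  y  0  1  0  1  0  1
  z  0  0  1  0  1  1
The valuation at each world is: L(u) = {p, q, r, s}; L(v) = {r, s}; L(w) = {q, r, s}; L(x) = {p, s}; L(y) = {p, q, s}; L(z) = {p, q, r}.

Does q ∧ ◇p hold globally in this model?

Recall that ◇ψ holds at a world iff ψ holds at some accessible world.
Let φ = q ∧ ◇p. Evaluate φ at each world:
  u (successors {w}): φ is false.
  v (successors {w, x, y}): φ is false.
  w (successors {u, v, w, x, z}): φ is true.
  x (successors {v, w, y}): φ is false.
  y (successors {v, x, z}): φ is true.
  z (successors {w, y, z}): φ is true.
Detail at u (counterexample):
  At u: q is true, ◇p is false, so q ∧ ◇p is false.
    At u: ◇p requires p at some successor in {w}.
      At w: p is false.
    So ◇p is false at u.

No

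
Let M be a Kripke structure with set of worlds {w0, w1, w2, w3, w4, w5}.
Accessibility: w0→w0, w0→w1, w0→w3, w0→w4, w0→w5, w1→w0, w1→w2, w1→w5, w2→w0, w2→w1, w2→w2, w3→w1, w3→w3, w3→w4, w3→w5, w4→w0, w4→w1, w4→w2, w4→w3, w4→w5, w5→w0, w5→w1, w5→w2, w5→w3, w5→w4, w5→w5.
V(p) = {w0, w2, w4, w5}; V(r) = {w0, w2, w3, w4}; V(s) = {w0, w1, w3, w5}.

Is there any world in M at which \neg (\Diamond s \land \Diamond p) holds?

No

Let φ = \neg (\Diamond s \land \Diamond p). Evaluate φ at each world:
  w0 (successors {w0, w1, w3, w4, w5}): φ is false.
  w1 (successors {w0, w2, w5}): φ is false.
  w2 (successors {w0, w1, w2}): φ is false.
  w3 (successors {w1, w3, w4, w5}): φ is false.
  w4 (successors {w0, w1, w2, w3, w5}): φ is false.
  w5 (successors {w0, w1, w2, w3, w4, w5}): φ is false.
For instance, at w3:
  At w3: \Diamond s \land \Diamond p is true, so \neg (\Diamond s \land \Diamond p) is false.
    At w3: \Diamond s is true, \Diamond p is true, so \Diamond s \land \Diamond p is true.
      At w3: \Diamond s requires s at some successor in {w1, w3, w4, w5}.
        s holds at w1, so \Diamond s is true at w3.
      At w3: \Diamond p requires p at some successor in {w1, w3, w4, w5}.
        p holds at w4, so \Diamond p is true at w3.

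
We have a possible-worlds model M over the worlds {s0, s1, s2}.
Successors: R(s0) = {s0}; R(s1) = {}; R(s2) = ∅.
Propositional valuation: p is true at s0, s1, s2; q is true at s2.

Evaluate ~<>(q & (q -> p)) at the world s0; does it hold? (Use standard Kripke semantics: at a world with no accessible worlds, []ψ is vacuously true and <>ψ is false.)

Yes

Recall that <>ψ holds at a world iff ψ holds at some accessible world.
At s0: <>(q & (q -> p)) is false, so ~<>(q & (q -> p)) is true.
  At s0: <>(q & (q -> p)) requires q & (q -> p) at some successor in {s0}.
    At s0: q & (q -> p) is false.
  So <>(q & (q -> p)) is false at s0.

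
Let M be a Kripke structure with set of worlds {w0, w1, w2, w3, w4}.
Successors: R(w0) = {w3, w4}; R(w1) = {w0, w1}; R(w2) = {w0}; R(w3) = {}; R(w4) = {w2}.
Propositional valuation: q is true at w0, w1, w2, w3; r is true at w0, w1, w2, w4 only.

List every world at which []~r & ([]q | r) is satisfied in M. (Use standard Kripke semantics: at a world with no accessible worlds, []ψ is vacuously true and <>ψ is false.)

Let φ = []~r & ([]q | r). Evaluate φ at each world:
  w0 (successors {w3, w4}): φ is false.
  w1 (successors {w0, w1}): φ is false.
  w2 (successors {w0}): φ is false.
  w3 (successors ∅): φ is true.
  w4 (successors {w2}): φ is false.
For instance, at w0:
  At w0: []~r is false, []q | r is true, so []~r & ([]q | r) is false.
    At w0: []~r requires ~r at every successor {w3, w4}.
      ~r fails at w4, so []~r is false at w0.
    At w0: []q is false, r is true, so []q | r is true.
      At w0: []q requires q at every successor {w3, w4}.
        q fails at w4, so []q is false at w0.
Satisfying worlds: {w3}

w3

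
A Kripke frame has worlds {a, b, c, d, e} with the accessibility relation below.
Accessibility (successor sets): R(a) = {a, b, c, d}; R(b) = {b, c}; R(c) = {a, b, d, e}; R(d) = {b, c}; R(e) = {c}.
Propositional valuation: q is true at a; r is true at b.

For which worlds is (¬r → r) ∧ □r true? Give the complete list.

Let φ = (¬r → r) ∧ □r. Evaluate φ at each world:
  a (successors {a, b, c, d}): φ is false.
  b (successors {b, c}): φ is false.
  c (successors {a, b, d, e}): φ is false.
  d (successors {b, c}): φ is false.
  e (successors {c}): φ is false.
For instance, at b:
  At b: ¬r → r is true, □r is false, so (¬r → r) ∧ □r is false.
    At b: □r requires r at every successor {b, c}.
      r fails at c, so □r is false at b.
Satisfying worlds: none.

none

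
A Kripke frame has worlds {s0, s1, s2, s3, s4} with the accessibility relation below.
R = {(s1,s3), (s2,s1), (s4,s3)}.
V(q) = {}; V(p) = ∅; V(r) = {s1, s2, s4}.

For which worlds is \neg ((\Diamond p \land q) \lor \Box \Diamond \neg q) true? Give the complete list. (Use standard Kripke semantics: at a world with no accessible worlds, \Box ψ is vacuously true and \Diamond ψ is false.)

s1, s4

Let φ = \neg ((\Diamond p \land q) \lor \Box \Diamond \neg q). Evaluate φ at each world:
  s0 (successors ∅): φ is false.
  s1 (successors {s3}): φ is true.
  s2 (successors {s1}): φ is false.
  s3 (successors ∅): φ is false.
  s4 (successors {s3}): φ is true.
For instance, at s4:
  At s4: (\Diamond p \land q) \lor \Box \Diamond \neg q is false, so \neg ((\Diamond p \land q) \lor \Box \Diamond \neg q) is true.
    At s4: \Diamond p \land q is false, \Box \Diamond \neg q is false, so (\Diamond p \land q) \lor \Box \Diamond \neg q is false.
      At s4: \Diamond p is false, q is false, so \Diamond p \land q is false.
      At s4: \Box \Diamond \neg q requires \Diamond \neg q at every successor {s3}.
        \Diamond \neg q fails at s3, so \Box \Diamond \neg q is false at s4.
Satisfying worlds: {s1, s4}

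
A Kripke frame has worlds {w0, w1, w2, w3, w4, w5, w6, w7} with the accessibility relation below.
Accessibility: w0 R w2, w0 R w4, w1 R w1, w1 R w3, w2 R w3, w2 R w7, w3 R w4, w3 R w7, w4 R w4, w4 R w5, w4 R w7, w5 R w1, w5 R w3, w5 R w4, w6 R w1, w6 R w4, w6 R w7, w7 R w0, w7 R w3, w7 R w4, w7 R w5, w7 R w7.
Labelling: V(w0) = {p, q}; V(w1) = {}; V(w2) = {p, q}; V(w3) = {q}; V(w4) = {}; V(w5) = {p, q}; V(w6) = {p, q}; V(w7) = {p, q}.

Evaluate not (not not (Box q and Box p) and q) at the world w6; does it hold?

Yes

At w6: not not (Box q and Box p) and q is false, so not (not not (Box q and Box p) and q) is true.
  At w6: not not (Box q and Box p) is false, q is true, so not not (Box q and Box p) and q is false.
    At w6: not (Box q and Box p) is true, so not not (Box q and Box p) is false.
      At w6: Box q and Box p is false, so not (Box q and Box p) is true.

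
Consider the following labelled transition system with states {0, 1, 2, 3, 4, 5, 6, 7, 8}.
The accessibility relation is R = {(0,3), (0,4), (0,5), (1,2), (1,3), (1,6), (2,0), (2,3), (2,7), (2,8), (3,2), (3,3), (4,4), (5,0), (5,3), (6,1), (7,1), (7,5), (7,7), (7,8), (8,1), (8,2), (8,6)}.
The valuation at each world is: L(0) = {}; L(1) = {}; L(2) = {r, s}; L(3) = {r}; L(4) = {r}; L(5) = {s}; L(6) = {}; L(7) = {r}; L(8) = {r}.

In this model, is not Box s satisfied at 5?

Yes

At 5: Box s is false, so not Box s is true.
  At 5: Box s requires s at every successor {0, 3}.
    s fails at 0, so Box s is false at 5.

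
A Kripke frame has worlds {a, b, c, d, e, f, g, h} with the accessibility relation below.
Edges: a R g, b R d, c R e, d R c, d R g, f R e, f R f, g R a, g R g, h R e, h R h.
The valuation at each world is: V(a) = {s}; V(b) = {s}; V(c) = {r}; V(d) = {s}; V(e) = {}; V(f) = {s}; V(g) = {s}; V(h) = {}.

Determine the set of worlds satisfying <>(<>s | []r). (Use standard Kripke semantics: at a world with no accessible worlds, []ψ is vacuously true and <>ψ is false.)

Let φ = <>(<>s | []r). Evaluate φ at each world:
  a (successors {g}): φ is true.
  b (successors {d}): φ is true.
  c (successors {e}): φ is true.
  d (successors {c, g}): φ is true.
  e (successors ∅): φ is false.
  f (successors {e, f}): φ is true.
  g (successors {a, g}): φ is true.
  h (successors {e, h}): φ is true.
For instance, at d:
  At d: <>(<>s | []r) requires <>s | []r at some successor in {c, g}.
    <>s | []r holds at g, so <>(<>s | []r) is true at d.
      At g: <>s is true, []r is false, so <>s | []r is true.
Satisfying worlds: {a, b, c, d, f, g, h}

a, b, c, d, f, g, h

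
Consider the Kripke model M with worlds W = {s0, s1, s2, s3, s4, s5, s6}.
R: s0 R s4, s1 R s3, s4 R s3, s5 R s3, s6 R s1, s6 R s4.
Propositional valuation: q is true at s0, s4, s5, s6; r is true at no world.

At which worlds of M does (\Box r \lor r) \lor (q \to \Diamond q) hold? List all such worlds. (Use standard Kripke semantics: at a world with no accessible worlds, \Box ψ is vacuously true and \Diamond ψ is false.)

s0, s1, s2, s3, s6

Recall that \Box ψ holds at a world iff ψ holds at every accessible world, and \Diamond ψ holds iff ψ holds at some accessible world.
Let φ = (\Box r \lor r) \lor (q \to \Diamond q). Evaluate φ at each world:
  s0 (successors {s4}): φ is true.
  s1 (successors {s3}): φ is true.
  s2 (successors ∅): φ is true.
  s3 (successors ∅): φ is true.
  s4 (successors {s3}): φ is false.
  s5 (successors {s3}): φ is false.
  s6 (successors {s1, s4}): φ is true.
For instance, at s4:
  At s4: \Box r \lor r is false, q \to \Diamond q is false, so (\Box r \lor r) \lor (q \to \Diamond q) is false.
    At s4: \Box r is false, r is false, so \Box r \lor r is false.
      At s4: \Box r requires r at every successor {s3}.
        r fails at s3, so \Box r is false at s4.
    At s4: q is true, \Diamond q is false, so q \to \Diamond q is false.
      At s4: \Diamond q requires q at some successor in {s3}.
        At s3: q is false.
      So \Diamond q is false at s4.
Satisfying worlds: {s0, s1, s2, s3, s6}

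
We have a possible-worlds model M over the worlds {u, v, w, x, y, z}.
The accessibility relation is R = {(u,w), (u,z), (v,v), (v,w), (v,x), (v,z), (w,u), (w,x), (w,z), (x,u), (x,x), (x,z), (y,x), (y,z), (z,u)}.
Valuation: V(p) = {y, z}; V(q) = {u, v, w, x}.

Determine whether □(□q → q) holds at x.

At x: □(□q → q) requires □q → q at every successor {u, x, z}.
  □q → q fails at z, so □(□q → q) is false at x.
    At z: □q is true, q is false, so □q → q is false.
      At z: □q requires q at every successor {u}.
        At u: q is true.
      So □q is true at z.

No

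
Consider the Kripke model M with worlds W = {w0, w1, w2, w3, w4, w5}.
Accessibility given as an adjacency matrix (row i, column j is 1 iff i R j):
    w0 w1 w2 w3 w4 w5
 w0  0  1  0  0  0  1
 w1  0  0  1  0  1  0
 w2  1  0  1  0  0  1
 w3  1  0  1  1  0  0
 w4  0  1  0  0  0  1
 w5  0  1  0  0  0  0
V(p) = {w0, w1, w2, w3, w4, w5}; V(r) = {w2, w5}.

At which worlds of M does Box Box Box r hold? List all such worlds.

Let φ = Box Box Box r. Evaluate φ at each world:
  w0 (successors {w1, w5}): φ is false.
  w1 (successors {w2, w4}): φ is false.
  w2 (successors {w0, w2, w5}): φ is false.
  w3 (successors {w0, w2, w3}): φ is false.
  w4 (successors {w1, w5}): φ is false.
  w5 (successors {w1}): φ is false.
For instance, at w5:
  At w5: Box Box Box r requires Box Box r at every successor {w1}.
    Box Box r fails at w1, so Box Box Box r is false at w5.
      At w1: Box Box r requires Box r at every successor {w2, w4}.
        Box r fails at w2, so Box Box r is false at w1.
Satisfying worlds: none.

none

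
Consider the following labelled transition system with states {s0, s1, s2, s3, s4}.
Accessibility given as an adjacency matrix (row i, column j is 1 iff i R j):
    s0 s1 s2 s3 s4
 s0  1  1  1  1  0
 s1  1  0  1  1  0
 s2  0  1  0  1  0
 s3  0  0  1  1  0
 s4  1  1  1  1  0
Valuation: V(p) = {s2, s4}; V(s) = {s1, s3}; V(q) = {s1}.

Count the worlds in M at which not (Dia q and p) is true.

3

Recall that Dia ψ holds at a world iff ψ holds at some accessible world.
Let φ = not (Dia q and p). Evaluate φ at each world:
  s0 (successors {s0, s1, s2, s3}): φ is true.
  s1 (successors {s0, s2, s3}): φ is true.
  s2 (successors {s1, s3}): φ is false.
  s3 (successors {s2, s3}): φ is true.
  s4 (successors {s0, s1, s2, s3}): φ is false.
For instance, at s2:
  At s2: Dia q and p is true, so not (Dia q and p) is false.
    At s2: Dia q is true, p is true, so Dia q and p is true.
      At s2: Dia q requires q at some successor in {s1, s3}.
        q holds at s1, so Dia q is true at s2.
Satisfying worlds: {s0, s1, s3}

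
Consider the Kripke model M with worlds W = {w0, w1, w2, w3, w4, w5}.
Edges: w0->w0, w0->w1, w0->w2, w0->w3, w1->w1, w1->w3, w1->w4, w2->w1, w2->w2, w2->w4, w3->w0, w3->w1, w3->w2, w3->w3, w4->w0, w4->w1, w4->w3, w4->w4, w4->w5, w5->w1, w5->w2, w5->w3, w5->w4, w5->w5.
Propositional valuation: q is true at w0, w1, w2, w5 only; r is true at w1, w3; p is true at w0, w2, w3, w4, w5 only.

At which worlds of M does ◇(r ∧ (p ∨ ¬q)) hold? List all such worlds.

w0, w1, w3, w4, w5

Let φ = ◇(r ∧ (p ∨ ¬q)). Evaluate φ at each world:
  w0 (successors {w0, w1, w2, w3}): φ is true.
  w1 (successors {w1, w3, w4}): φ is true.
  w2 (successors {w1, w2, w4}): φ is false.
  w3 (successors {w0, w1, w2, w3}): φ is true.
  w4 (successors {w0, w1, w3, w4, w5}): φ is true.
  w5 (successors {w1, w2, w3, w4, w5}): φ is true.
For instance, at w0:
  At w0: ◇(r ∧ (p ∨ ¬q)) requires r ∧ (p ∨ ¬q) at some successor in {w0, w1, w2, w3}.
    r ∧ (p ∨ ¬q) holds at w3, so ◇(r ∧ (p ∨ ¬q)) is true at w0.
Satisfying worlds: {w0, w1, w3, w4, w5}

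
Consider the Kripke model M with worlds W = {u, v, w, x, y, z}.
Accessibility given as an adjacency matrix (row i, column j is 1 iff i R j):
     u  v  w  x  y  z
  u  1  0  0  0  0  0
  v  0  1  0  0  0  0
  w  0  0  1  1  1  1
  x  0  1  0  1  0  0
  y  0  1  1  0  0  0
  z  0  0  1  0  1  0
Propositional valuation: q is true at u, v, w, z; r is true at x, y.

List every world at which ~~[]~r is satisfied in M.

u, v, y

Recall that []ψ holds at a world iff ψ holds at every accessible world, and <>ψ holds iff ψ holds at some accessible world.
Let φ = ~~[]~r. Evaluate φ at each world:
  u (successors {u}): φ is true.
  v (successors {v}): φ is true.
  w (successors {w, x, y, z}): φ is false.
  x (successors {v, x}): φ is false.
  y (successors {v, w}): φ is true.
  z (successors {w, y}): φ is false.
For instance, at v:
  At v: ~[]~r is false, so ~~[]~r is true.
    At v: []~r is true, so ~[]~r is false.
      At v: []~r requires ~r at every successor {v}.
        At v: ~r is true.
      So []~r is true at v.
Satisfying worlds: {u, v, y}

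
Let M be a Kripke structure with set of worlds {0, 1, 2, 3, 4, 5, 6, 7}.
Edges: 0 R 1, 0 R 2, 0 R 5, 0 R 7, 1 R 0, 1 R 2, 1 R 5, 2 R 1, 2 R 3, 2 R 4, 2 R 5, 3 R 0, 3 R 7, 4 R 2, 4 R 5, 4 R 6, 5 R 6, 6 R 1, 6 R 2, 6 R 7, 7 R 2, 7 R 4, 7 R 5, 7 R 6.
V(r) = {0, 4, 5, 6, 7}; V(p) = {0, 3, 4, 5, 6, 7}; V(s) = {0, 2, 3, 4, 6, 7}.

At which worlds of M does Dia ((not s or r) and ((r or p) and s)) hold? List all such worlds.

Let φ = Dia ((not s or r) and ((r or p) and s)). Evaluate φ at each world:
  0 (successors {1, 2, 5, 7}): φ is true.
  1 (successors {0, 2, 5}): φ is true.
  2 (successors {1, 3, 4, 5}): φ is true.
  3 (successors {0, 7}): φ is true.
  4 (successors {2, 5, 6}): φ is true.
  5 (successors {6}): φ is true.
  6 (successors {1, 2, 7}): φ is true.
  7 (successors {2, 4, 5, 6}): φ is true.
For instance, at 3:
  At 3: Dia ((not s or r) and ((r or p) and s)) requires (not s or r) and ((r or p) and s) at some successor in {0, 7}.
    (not s or r) and ((r or p) and s) holds at 0, so Dia ((not s or r) and ((r or p) and s)) is true at 3.
Satisfying worlds: {0, 1, 2, 3, 4, 5, 6, 7}

0, 1, 2, 3, 4, 5, 6, 7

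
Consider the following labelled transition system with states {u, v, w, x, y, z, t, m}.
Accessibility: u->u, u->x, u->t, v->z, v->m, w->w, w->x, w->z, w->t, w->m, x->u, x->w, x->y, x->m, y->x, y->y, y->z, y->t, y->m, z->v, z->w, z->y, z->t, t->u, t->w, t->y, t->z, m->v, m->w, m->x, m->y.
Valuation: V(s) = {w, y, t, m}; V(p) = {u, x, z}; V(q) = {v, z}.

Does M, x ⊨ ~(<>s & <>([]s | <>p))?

Recall that []ψ holds at a world iff ψ holds at every accessible world, and <>ψ holds iff ψ holds at some accessible world.
At x: <>s & <>([]s | <>p) is true, so ~(<>s & <>([]s | <>p)) is false.
  At x: <>s is true, <>([]s | <>p) is true, so <>s & <>([]s | <>p) is true.
    At x: <>s requires s at some successor in {u, w, y, m}.
      s holds at w, so <>s is true at x.
    At x: <>([]s | <>p) requires []s | <>p at some successor in {u, w, y, m}.
      []s | <>p holds at u, so <>([]s | <>p) is true at x.

No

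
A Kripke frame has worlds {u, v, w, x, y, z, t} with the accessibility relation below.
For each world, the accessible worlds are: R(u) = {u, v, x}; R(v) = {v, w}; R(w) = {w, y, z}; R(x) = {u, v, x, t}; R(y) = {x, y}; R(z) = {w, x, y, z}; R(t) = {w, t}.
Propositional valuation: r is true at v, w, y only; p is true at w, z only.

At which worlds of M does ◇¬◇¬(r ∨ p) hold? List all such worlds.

u, v, w, x, z, t

Let φ = ◇¬◇¬(r ∨ p). Evaluate φ at each world:
  u (successors {u, v, x}): φ is true.
  v (successors {v, w}): φ is true.
  w (successors {w, y, z}): φ is true.
  x (successors {u, v, x, t}): φ is true.
  y (successors {x, y}): φ is false.
  z (successors {w, x, y, z}): φ is true.
  t (successors {w, t}): φ is true.
For instance, at x:
  At x: ◇¬◇¬(r ∨ p) requires ¬◇¬(r ∨ p) at some successor in {u, v, x, t}.
    ¬◇¬(r ∨ p) holds at v, so ◇¬◇¬(r ∨ p) is true at x.
      At v: ◇¬(r ∨ p) is false, so ¬◇¬(r ∨ p) is true.
Satisfying worlds: {u, v, w, x, z, t}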